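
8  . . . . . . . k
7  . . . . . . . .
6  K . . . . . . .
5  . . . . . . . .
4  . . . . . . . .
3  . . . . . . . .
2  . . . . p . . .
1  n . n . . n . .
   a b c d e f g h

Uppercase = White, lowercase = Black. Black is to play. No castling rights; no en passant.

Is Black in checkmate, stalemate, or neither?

Black to move; black king on h8.
In check: no.
Legal moves for Black: Kg8, Kh7, Kg7, Ng3, Ne3, Nh2, Nd2, Nd3, Ncb3, Na2, Nab3, Nc2, e1=Q, e1=R, e1=B, e1=N.
Black has 16 legal moves and is not in check → neither.

neither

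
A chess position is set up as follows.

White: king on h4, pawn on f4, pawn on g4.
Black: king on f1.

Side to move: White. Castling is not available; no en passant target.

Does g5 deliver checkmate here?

After g5: black king on f1; in check: no.
Black is not in check, so this cannot be checkmate.

no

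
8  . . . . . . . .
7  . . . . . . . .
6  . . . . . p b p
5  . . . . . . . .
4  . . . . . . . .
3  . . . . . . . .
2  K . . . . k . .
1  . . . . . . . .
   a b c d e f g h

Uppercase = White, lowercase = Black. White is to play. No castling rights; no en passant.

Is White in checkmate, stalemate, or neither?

neither

White to move; white king on a2.
In check: no.
Legal moves for White: Kb3, Ka3, Kb2, Ka1.
White has 4 legal moves and is not in check → neither.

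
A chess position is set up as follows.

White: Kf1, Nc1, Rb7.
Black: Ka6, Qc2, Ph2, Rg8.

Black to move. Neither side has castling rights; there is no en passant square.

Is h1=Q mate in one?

yes

After h1=Q: white king on f1; in check: yes, from the black queen on h1.
King squares — e1: attacked by Qh1; g1: attacked by Qh1; e2: attacked by Qc2; f2: attacked by Qc2; g2: attacked by Qh1.
White has no legal moves → checkmate.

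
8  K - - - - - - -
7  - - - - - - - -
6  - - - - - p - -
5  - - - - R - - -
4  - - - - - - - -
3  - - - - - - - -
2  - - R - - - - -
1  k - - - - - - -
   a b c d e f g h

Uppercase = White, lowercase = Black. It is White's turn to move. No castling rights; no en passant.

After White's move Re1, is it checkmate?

After Re1: black king on a1; in check: yes, from the white rook on e1.
King squares — b1: attacked by Re1; a2: attacked by Rc2; b2: attacked by Rc2.
Black has no legal moves → checkmate.

yes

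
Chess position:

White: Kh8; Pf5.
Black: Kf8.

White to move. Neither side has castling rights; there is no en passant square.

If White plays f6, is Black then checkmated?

no

After f6: black king on f8; in check: no.
Black is not in check, so this cannot be checkmate.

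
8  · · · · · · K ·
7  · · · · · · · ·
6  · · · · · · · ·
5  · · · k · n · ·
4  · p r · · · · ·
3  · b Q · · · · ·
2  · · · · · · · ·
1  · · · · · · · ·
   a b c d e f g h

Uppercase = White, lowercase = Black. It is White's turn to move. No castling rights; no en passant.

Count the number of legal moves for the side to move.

23

White to move; king on g8.
In check: no.
Legal moves: Kh8, Kf8, Kh7, Kf7, Qh8, Qg7, Qf6, Qe5+, Qd4+, Qxc4+, Qxb4, Qh3, Qg3, Qf3+, Qe3, Qd3+, Qxb3, Qd2+, Qc2, Qb2, Qe1, Qc1, Qa1.
Count: 23.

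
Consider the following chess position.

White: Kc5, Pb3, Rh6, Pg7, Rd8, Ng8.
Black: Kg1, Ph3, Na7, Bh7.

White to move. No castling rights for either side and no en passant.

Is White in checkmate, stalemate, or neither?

neither

White to move; white king on c5.
In check: no.
Legal moves for White include: Ne7, Nf6, Rf8, Re8, Rc8, Rb8, Ra8, Rd7, Rdd6, Rd5, Rd4, Rd3, Rd2, Rd1+, Rxh7, Rg6+, Rf6, Re6, ... (list truncated; more exist).
White has legal moves and is not in check → neither.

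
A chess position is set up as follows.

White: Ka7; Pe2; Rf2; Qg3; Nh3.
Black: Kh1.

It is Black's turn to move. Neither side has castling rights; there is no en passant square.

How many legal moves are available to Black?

Black to move; king on h1.
In check: no.
Legal moves: none.
Count: 0.

0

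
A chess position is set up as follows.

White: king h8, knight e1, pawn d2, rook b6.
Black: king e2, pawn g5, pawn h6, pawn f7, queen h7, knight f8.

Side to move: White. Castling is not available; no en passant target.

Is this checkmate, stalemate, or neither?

White to move; white king on h8.
In check: yes, from the black queen on h7.
King squares — g7: attacked by Qh7; h7: attacked by Nf8; g8: attacked by Qh7.
Legal moves for White: none.
In check with no legal moves → checkmate.

checkmate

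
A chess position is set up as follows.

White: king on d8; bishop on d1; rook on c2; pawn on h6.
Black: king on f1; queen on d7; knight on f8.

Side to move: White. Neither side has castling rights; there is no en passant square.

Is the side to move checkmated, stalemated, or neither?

White to move; white king on d8.
In check: yes, from the black queen on d7.
King squares — c7: attacked by Qd7; d7: attacked by Nf8; e7: attacked by Qd7; c8: attacked by Qd7; e8: attacked by Qd7.
Legal moves for White: none.
In check with no legal moves → checkmate.

checkmate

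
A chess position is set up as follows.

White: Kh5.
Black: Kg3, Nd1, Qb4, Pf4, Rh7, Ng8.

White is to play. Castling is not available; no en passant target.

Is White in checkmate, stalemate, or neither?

White to move; white king on h5.
In check: yes, from the black rook on h7.
Legal moves for White: Kg6, Kg5.
White is in check but has 2 legal moves → neither.

neither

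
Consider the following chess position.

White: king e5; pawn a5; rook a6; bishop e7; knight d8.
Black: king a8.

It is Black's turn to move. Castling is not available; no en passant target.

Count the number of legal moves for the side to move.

1

Black to move; king on a8.
In check: yes, from the white rook on a6.
Legal moves: Kb8.
Count: 1.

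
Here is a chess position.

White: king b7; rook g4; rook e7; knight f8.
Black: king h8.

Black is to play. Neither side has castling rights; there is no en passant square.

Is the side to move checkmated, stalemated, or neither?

stalemate

Black to move; black king on h8.
In check: no.
King squares — g7: attacked by Rg4; h7: attacked by Re7; g8: attacked by Rg4.
Legal moves for Black: none.
Not in check and no legal moves → stalemate.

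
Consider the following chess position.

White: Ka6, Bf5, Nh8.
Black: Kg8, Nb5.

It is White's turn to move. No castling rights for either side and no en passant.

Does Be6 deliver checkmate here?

no

After Be6: black king on g8; in check: yes, from the white bishop on e6.
Black has 4 legal replies: Kxh8, Kf8, Kh7, Kg7.
In check but a legal move exists → not checkmate.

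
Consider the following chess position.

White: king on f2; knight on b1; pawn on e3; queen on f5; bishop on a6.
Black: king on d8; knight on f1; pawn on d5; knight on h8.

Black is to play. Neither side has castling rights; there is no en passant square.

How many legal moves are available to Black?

10

Black to move; king on d8.
In check: no.
Legal moves: Nf7, Ng6, Ke8, Ke7, Kc7, Ng3, Nxe3, Nh2, Nd2, d4.
Count: 10.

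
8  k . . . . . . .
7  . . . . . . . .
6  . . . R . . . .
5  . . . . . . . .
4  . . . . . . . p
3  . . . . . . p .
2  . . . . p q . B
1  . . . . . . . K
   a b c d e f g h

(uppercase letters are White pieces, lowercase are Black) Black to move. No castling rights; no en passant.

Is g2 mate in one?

yes

After g2: white king on h1; in check: yes, from the black pawn on g2.
King squares — g1: attacked by Qf2; g2: attacked by Qf2; h2: own bishop.
White has no legal moves → checkmate.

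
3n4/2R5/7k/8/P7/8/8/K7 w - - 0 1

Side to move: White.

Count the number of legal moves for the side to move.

White to move; king on a1.
In check: no.
Legal moves: Rc8, Rh7+, Rg7, Rf7, Re7, Rd7, Rb7, Ra7, Rc6+, Rc5, Rc4, Rc3, Rc2, Rc1, Kb2, Ka2, Kb1, a5.
Count: 18.

18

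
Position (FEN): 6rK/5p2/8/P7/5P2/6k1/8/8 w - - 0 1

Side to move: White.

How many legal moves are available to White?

White to move; king on h8.
In check: yes, from the black rook on g8.
Legal moves: Kxg8, Kh7.
Count: 2.

2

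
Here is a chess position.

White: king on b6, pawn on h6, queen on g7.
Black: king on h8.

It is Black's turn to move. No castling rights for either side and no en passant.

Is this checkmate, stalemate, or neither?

checkmate

Black to move; black king on h8.
In check: yes, from the white queen on g7.
King squares — g7: attacked by Ph6; h7: attacked by Qg7; g8: attacked by Qg7.
Legal moves for Black: none.
In check with no legal moves → checkmate.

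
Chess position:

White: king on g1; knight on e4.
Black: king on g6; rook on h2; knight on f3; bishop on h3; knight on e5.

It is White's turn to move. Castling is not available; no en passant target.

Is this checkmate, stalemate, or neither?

White to move; white king on g1.
In check: yes, from the black knight on f3.
King squares — f1: attacked by Bh3; h1: attacked by Rh2; f2: attacked by Rh2; g2: attacked by Rh2; h2: attacked by Nf3.
Legal moves for White: none.
In check with no legal moves → checkmate.

checkmate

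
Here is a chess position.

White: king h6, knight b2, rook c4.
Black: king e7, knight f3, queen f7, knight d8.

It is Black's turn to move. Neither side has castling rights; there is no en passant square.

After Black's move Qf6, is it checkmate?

After Qf6: white king on h6; in check: yes, from the black queen on f6.
White has 2 legal replies: Kh7, Kh5.
In check but a legal move exists → not checkmate.

no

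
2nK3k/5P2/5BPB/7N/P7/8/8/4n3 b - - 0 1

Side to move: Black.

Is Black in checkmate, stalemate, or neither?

checkmate

Black to move; black king on h8.
In check: yes, from the white bishop on f6.
King squares — g7: attacked by Nh5; h7: attacked by Pg6; g8: attacked by Pf7.
Legal moves for Black: none.
In check with no legal moves → checkmate.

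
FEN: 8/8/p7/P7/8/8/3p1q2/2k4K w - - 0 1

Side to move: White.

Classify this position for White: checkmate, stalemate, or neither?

White to move; white king on h1.
In check: no.
King squares — g1: attacked by Qf2; g2: attacked by Qf2; h2: attacked by Qf2.
Legal moves for White: none.
Not in check and no legal moves → stalemate.

stalemate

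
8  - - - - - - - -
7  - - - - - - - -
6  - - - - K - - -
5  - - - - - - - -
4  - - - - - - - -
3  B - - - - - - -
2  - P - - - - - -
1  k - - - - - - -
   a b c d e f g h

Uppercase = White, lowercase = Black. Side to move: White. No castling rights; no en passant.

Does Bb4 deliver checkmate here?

After Bb4: black king on a1; in check: no.
Black is not in check, so this cannot be checkmate.

no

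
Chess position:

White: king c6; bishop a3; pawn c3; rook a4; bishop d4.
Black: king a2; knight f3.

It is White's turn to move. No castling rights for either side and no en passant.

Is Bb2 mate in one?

After Bb2: black king on a2; in check: yes, from the white rook on a4.
Black has 3 legal replies: Kb3, Kxb2, Kb1.
In check but a legal move exists → not checkmate.

no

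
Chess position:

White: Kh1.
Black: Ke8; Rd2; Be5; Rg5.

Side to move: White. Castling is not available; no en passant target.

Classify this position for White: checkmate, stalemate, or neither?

White to move; white king on h1.
In check: no.
King squares — g1: attacked by Rg5; g2: attacked by Rd2; h2: attacked by Rd2.
Legal moves for White: none.
Not in check and no legal moves → stalemate.

stalemate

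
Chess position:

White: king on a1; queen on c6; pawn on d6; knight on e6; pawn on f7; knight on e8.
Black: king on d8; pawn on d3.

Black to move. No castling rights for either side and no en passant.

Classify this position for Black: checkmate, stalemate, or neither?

Black to move; black king on d8.
In check: yes, from the white knight on e6.
King squares — c7: attacked by Qc6; d7: attacked by Qc6; e7: attacked by Pd6; c8: attacked by Qc6; e8: attacked by Qc6.
Legal moves for Black: none.
In check with no legal moves → checkmate.

checkmate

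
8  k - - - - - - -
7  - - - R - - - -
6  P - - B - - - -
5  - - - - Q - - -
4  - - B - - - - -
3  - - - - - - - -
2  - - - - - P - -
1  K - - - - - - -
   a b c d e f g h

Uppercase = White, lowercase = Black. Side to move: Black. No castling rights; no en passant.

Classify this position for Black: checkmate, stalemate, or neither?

Black to move; black king on a8.
In check: no.
King squares — a7: attacked by Rd7; b7: attacked by Pa6; b8: attacked by Bd6.
Legal moves for Black: none.
Not in check and no legal moves → stalemate.

stalemate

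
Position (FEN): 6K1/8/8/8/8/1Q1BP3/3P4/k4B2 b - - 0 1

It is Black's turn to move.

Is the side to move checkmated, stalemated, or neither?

Black to move; black king on a1.
In check: no.
King squares — b1: attacked by Qb3; a2: attacked by Qb3; b2: attacked by Qb3.
Legal moves for Black: none.
Not in check and no legal moves → stalemate.

stalemate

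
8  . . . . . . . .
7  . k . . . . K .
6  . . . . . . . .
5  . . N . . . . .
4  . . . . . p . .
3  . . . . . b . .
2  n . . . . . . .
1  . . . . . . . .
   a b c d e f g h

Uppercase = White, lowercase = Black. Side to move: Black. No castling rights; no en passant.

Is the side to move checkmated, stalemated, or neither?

neither

Black to move; black king on b7.
In check: yes, from the white knight on c5.
King squares — a6: attacked by Nc5; b6: available; c6: available; a7: available; c7: available; a8: available; b8: available; c8: available.
Legal moves for Black: Kc8, Kb8, Ka8, Kc7, Ka7, Kc6, Kb6.
Black is in check but has 7 legal moves → neither.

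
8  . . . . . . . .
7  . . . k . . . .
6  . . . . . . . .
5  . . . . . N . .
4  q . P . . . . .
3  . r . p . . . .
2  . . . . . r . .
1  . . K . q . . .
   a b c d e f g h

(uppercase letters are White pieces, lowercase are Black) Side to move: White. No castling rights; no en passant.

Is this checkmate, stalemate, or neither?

White to move; white king on c1.
In check: yes, from the black queen on e1.
King squares — b1: attacked by Qe1; d1: attacked by Qe1; b2: attacked by Rf2; c2: attacked by Rf2; d2: attacked by Qe1.
Legal moves for White: none.
In check with no legal moves → checkmate.

checkmate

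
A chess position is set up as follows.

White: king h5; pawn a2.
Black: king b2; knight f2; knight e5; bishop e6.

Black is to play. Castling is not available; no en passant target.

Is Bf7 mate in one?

After Bf7: white king on h5; in check: yes, from the black bishop on f7.
White has 3 legal replies: Kh6, Kg5, Kh4.
In check but a legal move exists → not checkmate.

no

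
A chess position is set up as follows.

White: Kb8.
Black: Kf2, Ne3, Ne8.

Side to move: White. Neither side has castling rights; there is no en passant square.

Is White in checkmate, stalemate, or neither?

neither

White to move; white king on b8.
In check: no.
Legal moves for White: Kc8, Ka8, Kb7, Ka7.
White has 4 legal moves and is not in check → neither.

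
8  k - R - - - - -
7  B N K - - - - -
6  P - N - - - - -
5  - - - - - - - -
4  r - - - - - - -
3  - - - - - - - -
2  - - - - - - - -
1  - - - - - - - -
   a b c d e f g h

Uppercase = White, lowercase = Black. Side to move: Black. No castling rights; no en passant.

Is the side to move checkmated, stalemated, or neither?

checkmate

Black to move; black king on a8.
In check: yes, from the white rook on c8.
King squares — a7: attacked by Nc6; b7: attacked by Pa6; b8: attacked by Nc6.
Legal moves for Black: none.
In check with no legal moves → checkmate.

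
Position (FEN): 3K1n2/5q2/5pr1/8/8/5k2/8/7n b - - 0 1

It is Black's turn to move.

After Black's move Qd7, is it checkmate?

yes

After Qd7: white king on d8; in check: yes, from the black queen on d7.
King squares — c7: attacked by Qd7; d7: attacked by Nf8; e7: attacked by Qd7; c8: attacked by Qd7; e8: attacked by Qd7.
White has no legal moves → checkmate.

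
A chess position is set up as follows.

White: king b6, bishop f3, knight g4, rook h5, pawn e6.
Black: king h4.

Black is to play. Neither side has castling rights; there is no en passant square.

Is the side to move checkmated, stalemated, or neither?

neither

Black to move; black king on h4.
In check: yes, from the white rook on h5.
Legal moves for Black: Kxh5, Kg3.
Black is in check but has 2 legal moves → neither.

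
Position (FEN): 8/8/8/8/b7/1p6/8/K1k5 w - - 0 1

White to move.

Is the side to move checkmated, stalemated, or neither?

stalemate

White to move; white king on a1.
In check: no.
King squares — b1: attacked by Kc1; a2: attacked by Pb3; b2: attacked by Kc1.
Legal moves for White: none.
Not in check and no legal moves → stalemate.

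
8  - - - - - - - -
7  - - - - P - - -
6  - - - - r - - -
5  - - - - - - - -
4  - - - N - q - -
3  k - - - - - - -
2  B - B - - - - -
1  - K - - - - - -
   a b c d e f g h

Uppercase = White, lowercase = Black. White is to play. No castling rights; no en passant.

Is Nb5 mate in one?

no

After Nb5: black king on a3; in check: yes, from the white knight on b5.
Black has 1 legal reply: Kb4.
In check but a legal move exists → not checkmate.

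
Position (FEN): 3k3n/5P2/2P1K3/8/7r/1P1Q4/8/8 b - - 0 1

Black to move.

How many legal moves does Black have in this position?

3

Black to move; king on d8.
In check: yes, from the white queen on d3.
Legal moves: Kc8, Kc7, Rd4.
Count: 3.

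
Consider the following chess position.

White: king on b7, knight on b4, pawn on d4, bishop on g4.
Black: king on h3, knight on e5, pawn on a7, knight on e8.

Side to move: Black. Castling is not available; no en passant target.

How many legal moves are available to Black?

Black to move; king on h3.
In check: yes, from the white bishop on g4.
Legal moves: Kh4, Kxg4, Kg3, Kh2, Kg2, Nxg4.
Count: 6.

6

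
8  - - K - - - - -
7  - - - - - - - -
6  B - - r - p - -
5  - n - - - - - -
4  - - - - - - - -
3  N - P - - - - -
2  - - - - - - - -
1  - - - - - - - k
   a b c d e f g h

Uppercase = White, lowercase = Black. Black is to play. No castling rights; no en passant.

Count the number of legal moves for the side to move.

Black to move; king on h1.
In check: no.
Legal moves: Rd8+, Rd7, Re6, Rc6+, Rb6, Rxa6, Rd5, Rd4, Rd3, Rd2, Rd1, Nc7, Na7+, Nd4, Nxc3, Nxa3, Kh2, Kg2, Kg1, f5.
Count: 20.

20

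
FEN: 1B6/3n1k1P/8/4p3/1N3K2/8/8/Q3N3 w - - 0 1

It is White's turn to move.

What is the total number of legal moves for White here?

9

White to move; king on f4.
In check: yes, from the black pawn on e5.
Legal moves: Kg5, Kf5, Kg4, Ke4, Kg3, Kf3, Ke3, Bxe5, Qxe5.
Count: 9.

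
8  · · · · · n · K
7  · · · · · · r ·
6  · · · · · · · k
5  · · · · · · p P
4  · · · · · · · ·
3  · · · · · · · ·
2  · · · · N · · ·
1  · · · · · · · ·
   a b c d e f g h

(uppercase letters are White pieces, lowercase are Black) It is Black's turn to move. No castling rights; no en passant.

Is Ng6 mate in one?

After Ng6: white king on h8; in check: yes, from the black knight on g6.
White has 1 legal reply: hxg6.
In check but a legal move exists → not checkmate.

no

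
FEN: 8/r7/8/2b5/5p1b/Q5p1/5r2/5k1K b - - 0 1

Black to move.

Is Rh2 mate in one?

After Rh2: white king on h1; in check: yes, from the black rook on h2.
King squares — g1: attacked by Kf1; g2: attacked by Kf1; h2: attacked by Pg3.
White has no legal moves → checkmate.

yes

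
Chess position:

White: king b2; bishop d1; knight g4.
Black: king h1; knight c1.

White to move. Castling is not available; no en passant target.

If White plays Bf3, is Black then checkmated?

After Bf3: black king on h1; in check: yes, from the white bishop on f3.
Black has 1 legal reply: Kg1.
In check but a legal move exists → not checkmate.

no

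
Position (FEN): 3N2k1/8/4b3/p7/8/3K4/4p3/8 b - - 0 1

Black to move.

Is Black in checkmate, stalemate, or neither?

Black to move; black king on g8.
In check: no.
Legal moves for Black include: Kh8, Kf8, Kh7, Kg7, Bc8, Bf7, Bd7, Bf5+, Bd5, Bg4, Bc4+, Bh3, Bb3, Ba2, a4, e1=Q, e1=R, e1=B, ... (list truncated; more exist).
Black has legal moves and is not in check → neither.

neither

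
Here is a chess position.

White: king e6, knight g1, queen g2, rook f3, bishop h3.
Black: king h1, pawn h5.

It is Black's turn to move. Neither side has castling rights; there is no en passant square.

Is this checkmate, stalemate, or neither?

Black to move; black king on h1.
In check: yes, from the white queen on g2.
King squares — g1: attacked by Qg2; g2: attacked by Bh3; h2: attacked by Qg2.
Legal moves for Black: none.
In check with no legal moves → checkmate.

checkmate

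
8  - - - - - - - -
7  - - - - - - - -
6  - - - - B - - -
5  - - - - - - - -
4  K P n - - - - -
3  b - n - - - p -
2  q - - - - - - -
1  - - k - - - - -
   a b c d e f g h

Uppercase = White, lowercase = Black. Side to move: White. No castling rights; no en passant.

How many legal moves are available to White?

White to move; king on a4.
In check: yes, from the black knight on c3.
Legal moves: none.
Count: 0.

0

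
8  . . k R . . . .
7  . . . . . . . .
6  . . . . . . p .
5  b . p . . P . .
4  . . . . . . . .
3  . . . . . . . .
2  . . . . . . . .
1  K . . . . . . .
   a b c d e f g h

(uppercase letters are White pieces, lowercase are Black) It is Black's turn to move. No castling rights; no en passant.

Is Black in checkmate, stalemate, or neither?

Black to move; black king on c8.
In check: yes, from the white rook on d8.
Legal moves for Black: Kxd8, Kc7, Kb7, Bxd8.
Black is in check but has 4 legal moves → neither.

neither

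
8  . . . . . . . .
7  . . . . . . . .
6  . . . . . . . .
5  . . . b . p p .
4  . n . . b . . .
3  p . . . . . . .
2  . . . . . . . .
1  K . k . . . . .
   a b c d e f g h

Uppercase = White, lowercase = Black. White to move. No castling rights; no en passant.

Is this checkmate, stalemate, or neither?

stalemate

White to move; white king on a1.
In check: no.
King squares — b1: attacked by Kc1; a2: attacked by Nb4; b2: attacked by Kc1.
Legal moves for White: none.
Not in check and no legal moves → stalemate.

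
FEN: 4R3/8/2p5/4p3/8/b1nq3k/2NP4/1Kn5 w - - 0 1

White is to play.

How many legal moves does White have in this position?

White to move; king on b1.
In check: yes, from the black knight on c3.
Legal moves: Ka1, dxc3.
Count: 2.

2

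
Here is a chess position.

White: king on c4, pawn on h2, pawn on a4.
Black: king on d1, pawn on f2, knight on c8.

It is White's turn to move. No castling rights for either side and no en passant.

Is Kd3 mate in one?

After Kd3: black king on d1; in check: no.
Black is not in check, so this cannot be checkmate.

no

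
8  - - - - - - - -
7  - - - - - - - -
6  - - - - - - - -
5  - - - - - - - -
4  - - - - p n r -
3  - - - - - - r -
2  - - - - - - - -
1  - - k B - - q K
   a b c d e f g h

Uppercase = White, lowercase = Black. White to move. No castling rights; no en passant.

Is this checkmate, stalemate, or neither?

checkmate

White to move; white king on h1.
In check: yes, from the black queen on g1.
King squares — g1: attacked by Rg3; g2: attacked by Qg1; h2: attacked by Qg1.
Legal moves for White: none.
In check with no legal moves → checkmate.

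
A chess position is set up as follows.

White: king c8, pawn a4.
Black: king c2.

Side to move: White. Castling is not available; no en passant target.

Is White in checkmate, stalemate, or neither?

neither

White to move; white king on c8.
In check: no.
Legal moves for White: Kd8, Kb8, Kd7, Kc7, Kb7, a5.
White has 6 legal moves and is not in check → neither.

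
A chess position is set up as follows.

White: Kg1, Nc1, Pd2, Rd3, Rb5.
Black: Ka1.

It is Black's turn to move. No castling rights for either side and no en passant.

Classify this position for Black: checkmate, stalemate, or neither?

Black to move; black king on a1.
In check: no.
King squares — b1: attacked by Rb5; a2: attacked by Nc1; b2: attacked by Rb5.
Legal moves for Black: none.
Not in check and no legal moves → stalemate.

stalemate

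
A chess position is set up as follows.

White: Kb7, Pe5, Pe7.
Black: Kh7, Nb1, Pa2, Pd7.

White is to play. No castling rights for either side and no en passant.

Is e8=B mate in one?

After e8=B: black king on h7; in check: no.
Black is not in check, so this cannot be checkmate.

no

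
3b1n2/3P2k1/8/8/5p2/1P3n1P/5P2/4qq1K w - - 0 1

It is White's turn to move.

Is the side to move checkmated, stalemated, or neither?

White to move; white king on h1.
In check: yes, from the black queen on f1.
King squares — g1: attacked by Qf1; g2: attacked by Qf1; h2: attacked by Nf3.
Legal moves for White: none.
In check with no legal moves → checkmate.

checkmate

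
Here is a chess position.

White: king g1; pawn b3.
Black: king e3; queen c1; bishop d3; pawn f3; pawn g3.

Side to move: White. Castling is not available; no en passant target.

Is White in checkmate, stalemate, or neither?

checkmate

White to move; white king on g1.
In check: yes, from the black queen on c1.
King squares — f1: attacked by Qc1; h1: attacked by Qc1; f2: attacked by Ke3; g2: attacked by Pf3; h2: attacked by Pg3.
Legal moves for White: none.
In check with no legal moves → checkmate.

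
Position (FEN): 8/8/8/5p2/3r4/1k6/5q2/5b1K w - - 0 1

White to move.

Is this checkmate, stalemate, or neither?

White to move; white king on h1.
In check: no.
King squares — g1: attacked by Qf2; g2: attacked by Bf1; h2: attacked by Qf2.
Legal moves for White: none.
Not in check and no legal moves → stalemate.

stalemate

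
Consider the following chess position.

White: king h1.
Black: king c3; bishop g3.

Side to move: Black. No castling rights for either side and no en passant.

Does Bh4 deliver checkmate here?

no

After Bh4: white king on h1; in check: no.
White is not in check, so this cannot be checkmate.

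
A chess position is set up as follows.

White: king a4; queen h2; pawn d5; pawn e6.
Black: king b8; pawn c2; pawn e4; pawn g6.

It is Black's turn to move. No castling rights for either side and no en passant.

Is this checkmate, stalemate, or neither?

Black to move; black king on b8.
In check: yes, from the white queen on h2.
Legal moves for Black: Kc8, Ka8, Kb7, Ka7.
Black is in check but has 4 legal moves → neither.

neither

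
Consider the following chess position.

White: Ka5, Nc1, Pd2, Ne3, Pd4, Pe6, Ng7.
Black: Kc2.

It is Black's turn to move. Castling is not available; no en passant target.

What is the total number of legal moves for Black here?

Black to move; king on c2.
In check: yes, from the white knight on e3.
Legal moves: Kxd2, Kb2, Kxc1, Kb1.
Count: 4.

4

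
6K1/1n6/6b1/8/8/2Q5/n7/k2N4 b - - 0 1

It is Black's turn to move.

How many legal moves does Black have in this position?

Black to move; king on a1.
In check: yes, from the white queen on c3.
Legal moves: Kb1, Nxc3.
Count: 2.

2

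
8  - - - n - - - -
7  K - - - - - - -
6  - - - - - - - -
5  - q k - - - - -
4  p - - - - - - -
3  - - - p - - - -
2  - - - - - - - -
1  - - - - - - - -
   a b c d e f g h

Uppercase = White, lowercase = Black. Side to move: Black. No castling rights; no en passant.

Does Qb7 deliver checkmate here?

After Qb7: white king on a7; in check: yes, from the black queen on b7.
King squares — a6: attacked by Qb7; b6: attacked by Kc5; b7: attacked by Nd8; a8: attacked by Qb7; b8: attacked by Qb7.
White has no legal moves → checkmate.

yes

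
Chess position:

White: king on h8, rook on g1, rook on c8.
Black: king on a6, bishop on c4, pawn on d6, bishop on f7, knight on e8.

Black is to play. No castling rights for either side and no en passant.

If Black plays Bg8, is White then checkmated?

After Bg8: white king on h8; in check: no.
White is not in check, so this cannot be checkmate.

no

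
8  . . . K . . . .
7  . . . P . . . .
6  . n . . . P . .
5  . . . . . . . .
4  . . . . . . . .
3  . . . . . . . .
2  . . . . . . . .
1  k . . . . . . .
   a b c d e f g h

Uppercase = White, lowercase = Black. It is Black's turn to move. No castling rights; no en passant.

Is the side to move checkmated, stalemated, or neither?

neither

Black to move; black king on a1.
In check: no.
Legal moves for Black: Nc8, Na8, Nxd7, Nd5, Nc4, Na4, Kb2, Ka2, Kb1.
Black has 9 legal moves and is not in check → neither.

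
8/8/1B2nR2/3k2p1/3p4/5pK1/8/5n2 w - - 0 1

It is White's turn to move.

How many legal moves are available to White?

White to move; king on g3.
In check: yes, from the black knight on f1.
Legal moves: Kg4, Kh3, Kxf3, Kf2.
Count: 4.

4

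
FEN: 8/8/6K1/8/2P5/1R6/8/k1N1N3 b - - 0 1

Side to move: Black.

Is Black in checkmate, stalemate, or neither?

Black to move; black king on a1.
In check: no.
King squares — b1: attacked by Rb3; a2: attacked by Nc1; b2: attacked by Rb3.
Legal moves for Black: none.
Not in check and no legal moves → stalemate.

stalemate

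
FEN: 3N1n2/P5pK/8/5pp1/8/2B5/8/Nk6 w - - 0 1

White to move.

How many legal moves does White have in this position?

3

White to move; king on h7.
In check: yes, from the black knight on f8.
Legal moves: Kh8, Kg8, Kxg7.
Count: 3.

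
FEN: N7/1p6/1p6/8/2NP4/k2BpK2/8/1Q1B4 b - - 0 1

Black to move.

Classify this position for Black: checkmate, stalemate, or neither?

Black to move; black king on a3.
In check: yes, from the white knight on c4.
King squares — a2: attacked by Qb1; b2: attacked by Qb1; b3: attacked by Qb1; a4: attacked by Bd1; b4: attacked by Qb1.
Legal moves for Black: none.
In check with no legal moves → checkmate.

checkmate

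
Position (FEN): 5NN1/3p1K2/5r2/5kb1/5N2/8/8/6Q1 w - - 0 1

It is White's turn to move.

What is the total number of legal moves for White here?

4

White to move; king on f7.
In check: yes, from the black rook on f6.
Legal moves: Ke8, Kg7, Ke7, Nxf6.
Count: 4.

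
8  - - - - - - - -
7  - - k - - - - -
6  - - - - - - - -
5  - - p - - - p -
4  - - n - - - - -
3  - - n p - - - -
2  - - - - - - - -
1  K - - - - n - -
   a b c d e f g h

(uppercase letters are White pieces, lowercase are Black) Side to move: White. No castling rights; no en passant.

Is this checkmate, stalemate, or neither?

White to move; white king on a1.
In check: no.
King squares — b1: attacked by Nc3; a2: attacked by Nc3; b2: attacked by Nc4.
Legal moves for White: none.
Not in check and no legal moves → stalemate.

stalemate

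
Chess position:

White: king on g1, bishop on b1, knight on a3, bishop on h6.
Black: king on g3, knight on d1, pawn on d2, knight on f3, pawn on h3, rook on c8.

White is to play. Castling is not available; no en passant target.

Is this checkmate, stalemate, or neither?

neither

White to move; white king on g1.
In check: yes, from the black knight on f3.
Legal moves for White: Kh1, Kf1.
White is in check but has 2 legal moves → neither.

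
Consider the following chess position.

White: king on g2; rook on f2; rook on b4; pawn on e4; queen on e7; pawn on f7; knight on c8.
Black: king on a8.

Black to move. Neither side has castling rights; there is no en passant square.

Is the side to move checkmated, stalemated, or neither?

stalemate

Black to move; black king on a8.
In check: no.
King squares — a7: attacked by Qe7; b7: attacked by Rb4; b8: attacked by Rb4.
Legal moves for Black: none.
Not in check and no legal moves → stalemate.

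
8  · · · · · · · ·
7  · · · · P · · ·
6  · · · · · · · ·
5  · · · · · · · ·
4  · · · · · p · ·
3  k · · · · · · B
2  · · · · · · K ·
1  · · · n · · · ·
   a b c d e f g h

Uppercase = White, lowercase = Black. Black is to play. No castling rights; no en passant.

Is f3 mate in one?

no

After f3: white king on g2; in check: yes, from the black pawn on f3.
White has 6 legal replies: Kg3, Kxf3, Kh2, Kh1, Kg1, Kf1.
In check but a legal move exists → not checkmate.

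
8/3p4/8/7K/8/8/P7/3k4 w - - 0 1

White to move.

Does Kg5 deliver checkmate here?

no

After Kg5: black king on d1; in check: no.
Black is not in check, so this cannot be checkmate.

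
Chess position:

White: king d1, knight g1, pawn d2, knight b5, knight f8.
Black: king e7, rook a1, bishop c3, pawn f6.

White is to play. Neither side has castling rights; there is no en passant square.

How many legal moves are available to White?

White to move; king on d1.
In check: yes, from the black rook on a1.
Legal moves: Ke2, Kc2.
Count: 2.

2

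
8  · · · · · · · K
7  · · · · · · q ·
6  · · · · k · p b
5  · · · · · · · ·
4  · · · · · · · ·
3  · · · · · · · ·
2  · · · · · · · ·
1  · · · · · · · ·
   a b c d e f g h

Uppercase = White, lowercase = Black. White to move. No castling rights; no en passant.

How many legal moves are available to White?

0

White to move; king on h8.
In check: yes, from the black queen on g7.
Legal moves: none.
Count: 0.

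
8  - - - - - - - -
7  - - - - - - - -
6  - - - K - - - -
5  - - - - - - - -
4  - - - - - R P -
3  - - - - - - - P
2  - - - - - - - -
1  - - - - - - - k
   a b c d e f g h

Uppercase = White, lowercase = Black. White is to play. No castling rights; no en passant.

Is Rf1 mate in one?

no

After Rf1: black king on h1; in check: yes, from the white rook on f1.
Black has 2 legal replies: Kh2, Kg2.
In check but a legal move exists → not checkmate.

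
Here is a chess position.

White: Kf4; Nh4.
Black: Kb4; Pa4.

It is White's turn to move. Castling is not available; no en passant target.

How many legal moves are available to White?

White to move; king on f4.
In check: no.
Legal moves: Ng6, Nf5, Nf3, Ng2, Kg5, Kf5, Ke5, Kg4, Ke4, Kg3, Kf3, Ke3.
Count: 12.

12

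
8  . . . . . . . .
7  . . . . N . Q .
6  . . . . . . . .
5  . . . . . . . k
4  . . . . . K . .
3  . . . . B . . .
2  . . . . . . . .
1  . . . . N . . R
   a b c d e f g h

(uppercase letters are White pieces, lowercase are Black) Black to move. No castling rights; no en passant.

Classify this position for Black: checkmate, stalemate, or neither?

Black to move; black king on h5.
In check: yes, from the white rook on h1.
King squares — g4: attacked by Kf4; h4: attacked by Rh1; g5: attacked by Kf4; g6: attacked by Ne7; h6: attacked by Rh1.
Legal moves for Black: none.
In check with no legal moves → checkmate.

checkmate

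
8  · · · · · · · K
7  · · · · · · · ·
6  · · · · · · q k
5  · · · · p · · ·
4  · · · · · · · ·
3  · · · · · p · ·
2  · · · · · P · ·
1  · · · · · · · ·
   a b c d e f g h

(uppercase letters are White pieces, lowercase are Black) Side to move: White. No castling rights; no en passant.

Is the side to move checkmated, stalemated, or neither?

White to move; white king on h8.
In check: no.
King squares — g7: attacked by Qg6; h7: attacked by Qg6; g8: attacked by Qg6.
Legal moves for White: none.
Not in check and no legal moves → stalemate.

stalemate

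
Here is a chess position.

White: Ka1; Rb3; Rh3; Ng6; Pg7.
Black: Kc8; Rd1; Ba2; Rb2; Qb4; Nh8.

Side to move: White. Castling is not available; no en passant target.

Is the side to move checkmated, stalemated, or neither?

neither

White to move; white king on a1.
In check: yes, from the black rook on d1.
Legal moves for White: Kxb2.
White is in check but has 1 legal move → neither.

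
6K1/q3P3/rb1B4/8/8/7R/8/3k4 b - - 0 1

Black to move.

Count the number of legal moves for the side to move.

Black to move; king on d1.
In check: no.
Legal moves: Qb8+, Qa8+, Qxe7, Qd7, Qc7, Qb7, Bd8, Bc7, Bc5, Ba5, Bd4, Be3, Bf2, Bg1, Ra5, Ra4, Ra3, Ra2, Ra1, Ke2, Kd2, Kc2, Ke1, Kc1.
Count: 24.

24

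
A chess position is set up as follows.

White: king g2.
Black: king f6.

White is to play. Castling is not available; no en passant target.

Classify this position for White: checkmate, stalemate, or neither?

White to move; white king on g2.
In check: no.
Legal moves for White: Kh3, Kg3, Kf3, Kh2, Kf2, Kh1, Kg1, Kf1.
White has 8 legal moves and is not in check → neither.

neither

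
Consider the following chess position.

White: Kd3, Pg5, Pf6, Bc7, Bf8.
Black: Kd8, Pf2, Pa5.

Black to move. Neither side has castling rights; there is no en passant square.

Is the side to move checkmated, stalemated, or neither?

neither

Black to move; black king on d8.
In check: yes, from the white bishop on c7.
Legal moves for Black: Ke8, Kc8, Kd7, Kxc7.
Black is in check but has 4 legal moves → neither.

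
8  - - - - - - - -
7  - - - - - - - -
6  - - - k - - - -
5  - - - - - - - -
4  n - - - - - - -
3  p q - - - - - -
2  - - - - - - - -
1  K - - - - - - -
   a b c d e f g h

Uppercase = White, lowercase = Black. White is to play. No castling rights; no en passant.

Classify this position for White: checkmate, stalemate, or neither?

White to move; white king on a1.
In check: no.
King squares — b1: attacked by Qb3; a2: attacked by Qb3; b2: attacked by Pa3.
Legal moves for White: none.
Not in check and no legal moves → stalemate.

stalemate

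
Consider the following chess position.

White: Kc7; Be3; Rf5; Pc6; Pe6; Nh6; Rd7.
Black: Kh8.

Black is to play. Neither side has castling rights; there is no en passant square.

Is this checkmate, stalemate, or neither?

Black to move; black king on h8.
In check: no.
King squares — g7: attacked by Rd7; h7: attacked by Rd7; g8: attacked by Nh6.
Legal moves for Black: none.
Not in check and no legal moves → stalemate.

stalemate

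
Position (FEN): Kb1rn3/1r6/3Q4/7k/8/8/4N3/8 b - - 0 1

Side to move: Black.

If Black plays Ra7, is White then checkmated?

After Ra7: white king on a8; in check: yes, from the black rook on a7.
King squares — a7: attacked by Bb8; b7: attacked by Ra7; b8: attacked by Rd8.
White has no legal moves → checkmate.

yes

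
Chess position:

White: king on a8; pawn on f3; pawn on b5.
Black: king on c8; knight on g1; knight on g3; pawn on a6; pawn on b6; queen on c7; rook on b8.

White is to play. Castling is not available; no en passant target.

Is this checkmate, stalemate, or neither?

White to move; white king on a8.
In check: yes, from the black rook on b8.
King squares — a7: attacked by Qc7; b7: attacked by Qc7; b8: attacked by Qc7.
Legal moves for White: none.
In check with no legal moves → checkmate.

checkmate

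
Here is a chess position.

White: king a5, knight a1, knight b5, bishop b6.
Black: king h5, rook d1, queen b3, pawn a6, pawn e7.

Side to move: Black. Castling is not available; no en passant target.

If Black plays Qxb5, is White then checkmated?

After Qxb5: white king on a5; in check: yes, from the black queen on b5.
King squares — a4: attacked by Qb5; b4: attacked by Qb5; b5: attacked by Pa6; a6: attacked by Qb5; b6: own bishop.
White has no legal moves → checkmate.

yes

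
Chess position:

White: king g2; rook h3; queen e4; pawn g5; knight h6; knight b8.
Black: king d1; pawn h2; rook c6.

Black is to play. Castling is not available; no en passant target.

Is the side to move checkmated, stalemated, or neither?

Black to move; black king on d1.
In check: no.
Legal moves for Black include: Rc8, Rc7, Rxh6, Rg6, Rf6, Re6, Rd6, Rb6, Ra6, Rc5, Rc4, Rc3, Rc2+, Rc1, Kd2, Kc1, h1=Q+, h1=R, ... (list truncated; more exist).
Black has legal moves and is not in check → neither.

neither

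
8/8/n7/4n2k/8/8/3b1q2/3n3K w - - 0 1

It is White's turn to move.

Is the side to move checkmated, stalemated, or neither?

White to move; white king on h1.
In check: no.
King squares — g1: attacked by Qf2; g2: attacked by Qf2; h2: attacked by Qf2.
Legal moves for White: none.
Not in check and no legal moves → stalemate.

stalemate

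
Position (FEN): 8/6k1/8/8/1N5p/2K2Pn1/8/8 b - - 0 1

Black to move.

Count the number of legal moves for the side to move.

Black to move; king on g7.
In check: no.
Legal moves: Kh8, Kg8, Kf8, Kh7, Kf7, Kh6, Kg6, Kf6, Nh5, Nf5, Ne4+, Ne2+, Nh1, Nf1, h3.
Count: 15.

15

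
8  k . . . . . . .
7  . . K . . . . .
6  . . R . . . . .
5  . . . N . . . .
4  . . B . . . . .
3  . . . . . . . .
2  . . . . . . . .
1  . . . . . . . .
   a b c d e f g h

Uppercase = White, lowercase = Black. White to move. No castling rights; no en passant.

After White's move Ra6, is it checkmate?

After Ra6: black king on a8; in check: yes, from the white rook on a6.
King squares — a7: attacked by Ra6; b7: attacked by Kc7; b8: attacked by Kc7.
Black has no legal moves → checkmate.

yes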